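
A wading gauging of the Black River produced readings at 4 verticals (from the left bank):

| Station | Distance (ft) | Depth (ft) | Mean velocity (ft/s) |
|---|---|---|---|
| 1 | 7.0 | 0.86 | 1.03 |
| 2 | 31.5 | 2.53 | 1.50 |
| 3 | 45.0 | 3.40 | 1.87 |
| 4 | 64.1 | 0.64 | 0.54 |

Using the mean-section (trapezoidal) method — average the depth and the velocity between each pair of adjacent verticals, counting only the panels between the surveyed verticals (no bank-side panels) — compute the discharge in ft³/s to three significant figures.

Panel 1-2: Δb = 24.5 ft, d̄ = (0.86+2.53)/2 = 1.695, v̄ = (1.03+1.50)/2 = 1.265 → q = 24.5×1.695×1.265 = 52.53 ft³/s
Panel 2-3: Δb = 13.5 ft, d̄ = (2.53+3.40)/2 = 2.965, v̄ = (1.50+1.87)/2 = 1.685 → q = 13.5×2.965×1.685 = 67.45 ft³/s
Panel 3-4: Δb = 19.1 ft, d̄ = (3.40+0.64)/2 = 2.02, v̄ = (1.87+0.54)/2 = 1.205 → q = 19.1×2.02×1.205 = 46.49 ft³/s
Q = Σ q = 166.5 ft³/s

166 ft³/s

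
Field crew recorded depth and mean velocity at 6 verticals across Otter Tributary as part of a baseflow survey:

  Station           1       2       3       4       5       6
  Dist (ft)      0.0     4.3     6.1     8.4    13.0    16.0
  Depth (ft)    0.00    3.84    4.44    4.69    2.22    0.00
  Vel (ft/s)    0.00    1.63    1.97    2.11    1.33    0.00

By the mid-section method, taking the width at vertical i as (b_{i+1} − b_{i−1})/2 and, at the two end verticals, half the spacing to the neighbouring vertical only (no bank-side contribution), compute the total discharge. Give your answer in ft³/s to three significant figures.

w_2 = (6.1 − 0.0)/2 = 3.05 ft; q_2 = 1.63 × 3.84 × 3.05 = 19.09 ft³/s
w_3 = (8.4 − 4.3)/2 = 2.05 ft; q_3 = 1.97 × 4.44 × 2.05 = 17.93 ft³/s
w_4 = (13.0 − 6.1)/2 = 3.45 ft; q_4 = 2.11 × 4.69 × 3.45 = 34.14 ft³/s
w_5 = (16.0 − 8.4)/2 = 3.8 ft; q_5 = 1.33 × 2.22 × 3.8 = 11.22 ft³/s
Stations 1, 6 contribute zero (depth or velocity is 0).
Q = Σ qᵢ = 82.38 ft³/s

82.4 ft³/s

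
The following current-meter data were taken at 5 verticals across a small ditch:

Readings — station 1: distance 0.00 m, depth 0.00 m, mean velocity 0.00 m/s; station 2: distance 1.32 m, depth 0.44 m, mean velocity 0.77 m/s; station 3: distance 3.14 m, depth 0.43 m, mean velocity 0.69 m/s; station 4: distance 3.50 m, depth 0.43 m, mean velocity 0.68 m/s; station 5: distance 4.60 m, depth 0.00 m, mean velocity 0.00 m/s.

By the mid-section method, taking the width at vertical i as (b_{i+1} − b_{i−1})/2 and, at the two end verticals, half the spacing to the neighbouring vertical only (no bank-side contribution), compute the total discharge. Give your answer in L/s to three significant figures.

w_2 = (3.14 − 0.00)/2 = 1.57 m; q_2 = 0.77 × 0.44 × 1.57 = 0.5319 m³/s
w_3 = (3.50 − 1.32)/2 = 1.09 m; q_3 = 0.69 × 0.43 × 1.09 = 0.3234 m³/s
w_4 = (4.60 − 3.14)/2 = 0.73 m; q_4 = 0.68 × 0.43 × 0.73 = 0.2135 m³/s
Stations 1, 5 contribute zero (depth or velocity is 0).
Q = Σ qᵢ = 1.069 m³/s
= 1.069 × 1000 = 1069 L/s

1070 L/s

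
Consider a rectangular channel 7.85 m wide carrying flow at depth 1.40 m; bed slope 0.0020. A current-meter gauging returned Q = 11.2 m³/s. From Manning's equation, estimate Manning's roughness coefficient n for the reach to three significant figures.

0.0448

A = b·y = 7.85 × 1.40 = 10.99 m²
P = b + 2y = 7.85 + 2×1.40 = 10.65 m
R = A/P = 10.99/10.65 = 1.032 m
n = (1/Q)·A·R^(2/3)·S^(1/2) = (1/11.2) × 10.99 × 1.021 × 0.04472 = 0.04481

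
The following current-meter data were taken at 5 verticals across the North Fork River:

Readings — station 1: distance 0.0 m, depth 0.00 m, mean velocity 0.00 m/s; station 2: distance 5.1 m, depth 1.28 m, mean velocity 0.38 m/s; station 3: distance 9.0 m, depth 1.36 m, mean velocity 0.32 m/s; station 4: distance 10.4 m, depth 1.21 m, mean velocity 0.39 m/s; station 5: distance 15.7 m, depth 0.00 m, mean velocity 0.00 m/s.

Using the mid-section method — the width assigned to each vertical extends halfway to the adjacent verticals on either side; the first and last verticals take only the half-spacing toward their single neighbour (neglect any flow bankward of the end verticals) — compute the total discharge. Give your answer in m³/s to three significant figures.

w_2 = (9.0 − 0.0)/2 = 4.5 m; q_2 = 0.38 × 1.28 × 4.5 = 2.189 m³/s
w_3 = (10.4 − 5.1)/2 = 2.65 m; q_3 = 0.32 × 1.36 × 2.65 = 1.153 m³/s
w_4 = (15.7 − 9.0)/2 = 3.35 m; q_4 = 0.39 × 1.21 × 3.35 = 1.581 m³/s
Stations 1, 5 contribute zero (depth or velocity is 0).
Q = Σ qᵢ = 4.923 m³/s

4.92 m³/s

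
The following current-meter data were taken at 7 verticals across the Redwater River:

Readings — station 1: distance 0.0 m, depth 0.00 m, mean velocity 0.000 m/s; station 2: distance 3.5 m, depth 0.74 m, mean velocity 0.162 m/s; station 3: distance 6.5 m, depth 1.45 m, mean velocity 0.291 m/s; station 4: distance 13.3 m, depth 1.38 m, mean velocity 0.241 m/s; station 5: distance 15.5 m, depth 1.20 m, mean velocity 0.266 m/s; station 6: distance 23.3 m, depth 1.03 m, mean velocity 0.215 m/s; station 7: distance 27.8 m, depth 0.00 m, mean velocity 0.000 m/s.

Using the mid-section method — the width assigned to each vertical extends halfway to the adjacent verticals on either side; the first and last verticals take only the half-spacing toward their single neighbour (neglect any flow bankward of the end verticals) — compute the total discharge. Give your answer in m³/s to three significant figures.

w_2 = (6.5 − 0.0)/2 = 3.25 m; q_2 = 0.162 × 0.74 × 3.25 = 0.3896 m³/s
w_3 = (13.3 − 3.5)/2 = 4.9 m; q_3 = 0.291 × 1.45 × 4.9 = 2.068 m³/s
w_4 = (15.5 − 6.5)/2 = 4.5 m; q_4 = 0.241 × 1.38 × 4.5 = 1.497 m³/s
w_5 = (23.3 − 13.3)/2 = 5 m; q_5 = 0.266 × 1.20 × 5 = 1.596 m³/s
w_6 = (27.8 − 15.5)/2 = 6.15 m; q_6 = 0.215 × 1.03 × 6.15 = 1.362 m³/s
Stations 1, 7 contribute zero (depth or velocity is 0).
Q = Σ qᵢ = 6.912 m³/s

6.91 m³/s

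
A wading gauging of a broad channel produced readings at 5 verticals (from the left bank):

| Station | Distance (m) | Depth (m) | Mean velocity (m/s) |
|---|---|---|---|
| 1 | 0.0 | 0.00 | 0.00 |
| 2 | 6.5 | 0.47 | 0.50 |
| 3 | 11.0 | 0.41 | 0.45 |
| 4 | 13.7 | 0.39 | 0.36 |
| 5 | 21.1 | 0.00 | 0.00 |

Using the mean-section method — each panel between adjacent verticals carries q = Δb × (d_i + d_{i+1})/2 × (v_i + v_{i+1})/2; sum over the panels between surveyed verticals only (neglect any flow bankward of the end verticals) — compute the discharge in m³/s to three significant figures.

2.02 m³/s

Panel 1-2: Δb = 6.5 m, d̄ = (0.00+0.47)/2 = 0.235, v̄ = (0.00+0.50)/2 = 0.25 → q = 6.5×0.235×0.25 = 0.3819 m³/s
Panel 2-3: Δb = 4.5 m, d̄ = (0.47+0.41)/2 = 0.44, v̄ = (0.50+0.45)/2 = 0.475 → q = 4.5×0.44×0.475 = 0.9405 m³/s
Panel 3-4: Δb = 2.7 m, d̄ = (0.41+0.39)/2 = 0.4, v̄ = (0.45+0.36)/2 = 0.405 → q = 2.7×0.4×0.405 = 0.4374 m³/s
Panel 4-5: Δb = 7.4 m, d̄ = (0.39+0.00)/2 = 0.195, v̄ = (0.36+0.00)/2 = 0.18 → q = 7.4×0.195×0.18 = 0.2597 m³/s
Q = Σ q = 2.020 m³/s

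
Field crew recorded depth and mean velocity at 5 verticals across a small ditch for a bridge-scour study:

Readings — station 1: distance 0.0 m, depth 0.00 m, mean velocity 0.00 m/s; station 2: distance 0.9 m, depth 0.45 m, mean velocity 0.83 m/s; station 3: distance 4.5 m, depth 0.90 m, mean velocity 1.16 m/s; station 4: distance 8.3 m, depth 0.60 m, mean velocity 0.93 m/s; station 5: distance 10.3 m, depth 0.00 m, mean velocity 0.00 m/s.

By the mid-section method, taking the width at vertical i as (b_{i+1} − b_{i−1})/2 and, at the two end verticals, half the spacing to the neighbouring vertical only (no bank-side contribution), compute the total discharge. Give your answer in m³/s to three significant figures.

w_2 = (4.5 − 0.0)/2 = 2.25 m; q_2 = 0.83 × 0.45 × 2.25 = 0.8404 m³/s
w_3 = (8.3 − 0.9)/2 = 3.7 m; q_3 = 1.16 × 0.90 × 3.7 = 3.863 m³/s
w_4 = (10.3 − 4.5)/2 = 2.9 m; q_4 = 0.93 × 0.60 × 2.9 = 1.618 m³/s
Stations 1, 5 contribute zero (depth or velocity is 0).
Q = Σ qᵢ = 6.321 m³/s

6.32 m³/s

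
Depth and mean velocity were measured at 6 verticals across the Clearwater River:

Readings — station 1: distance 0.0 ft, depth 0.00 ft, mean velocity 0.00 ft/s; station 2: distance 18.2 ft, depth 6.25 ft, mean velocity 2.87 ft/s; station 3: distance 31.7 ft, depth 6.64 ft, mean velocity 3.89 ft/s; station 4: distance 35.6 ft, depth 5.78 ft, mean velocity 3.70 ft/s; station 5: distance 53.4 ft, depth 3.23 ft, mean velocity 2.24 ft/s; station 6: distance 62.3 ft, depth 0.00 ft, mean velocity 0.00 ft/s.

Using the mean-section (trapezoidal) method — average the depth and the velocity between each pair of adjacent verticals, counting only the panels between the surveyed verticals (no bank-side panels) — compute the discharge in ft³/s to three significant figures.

722 ft³/s

Panel 1-2: Δb = 18.2 ft, d̄ = (0.00+6.25)/2 = 3.125, v̄ = (0.00+2.87)/2 = 1.435 → q = 18.2×3.125×1.435 = 81.62 ft³/s
Panel 2-3: Δb = 13.5 ft, d̄ = (6.25+6.64)/2 = 6.445, v̄ = (2.87+3.89)/2 = 3.38 → q = 13.5×6.445×3.38 = 294.1 ft³/s
Panel 3-4: Δb = 3.9 ft, d̄ = (6.64+5.78)/2 = 6.21, v̄ = (3.89+3.70)/2 = 3.795 → q = 3.9×6.21×3.795 = 91.91 ft³/s
Panel 4-5: Δb = 17.8 ft, d̄ = (5.78+3.23)/2 = 4.505, v̄ = (3.70+2.24)/2 = 2.97 → q = 17.8×4.505×2.97 = 238.2 ft³/s
Panel 5-6: Δb = 8.9 ft, d̄ = (3.23+0.00)/2 = 1.615, v̄ = (2.24+0.00)/2 = 1.12 → q = 8.9×1.615×1.12 = 16.10 ft³/s
Q = Σ q = 721.9 ft³/s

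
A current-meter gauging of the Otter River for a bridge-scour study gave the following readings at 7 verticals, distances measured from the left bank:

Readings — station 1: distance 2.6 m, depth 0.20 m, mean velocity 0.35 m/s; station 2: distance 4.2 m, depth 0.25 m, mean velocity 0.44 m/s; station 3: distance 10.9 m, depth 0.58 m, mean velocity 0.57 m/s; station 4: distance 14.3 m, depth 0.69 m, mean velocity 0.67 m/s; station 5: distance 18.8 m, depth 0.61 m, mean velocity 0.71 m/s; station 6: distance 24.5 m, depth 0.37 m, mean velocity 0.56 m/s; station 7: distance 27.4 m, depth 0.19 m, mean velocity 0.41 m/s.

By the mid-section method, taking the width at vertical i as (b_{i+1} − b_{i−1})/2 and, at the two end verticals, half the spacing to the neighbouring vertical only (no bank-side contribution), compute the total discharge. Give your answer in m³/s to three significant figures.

7.22 m³/s

w_1 = (4.2 − 2.6)/2 = 0.8 m; q_1 = 0.35 × 0.20 × 0.8 = 0.05600 m³/s
w_2 = (10.9 − 2.6)/2 = 4.15 m; q_2 = 0.44 × 0.25 × 4.15 = 0.4565 m³/s
w_3 = (14.3 − 4.2)/2 = 5.05 m; q_3 = 0.57 × 0.58 × 5.05 = 1.670 m³/s
w_4 = (18.8 − 10.9)/2 = 3.95 m; q_4 = 0.67 × 0.69 × 3.95 = 1.826 m³/s
w_5 = (24.5 − 14.3)/2 = 5.1 m; q_5 = 0.71 × 0.61 × 5.1 = 2.209 m³/s
w_6 = (27.4 − 18.8)/2 = 4.3 m; q_6 = 0.56 × 0.37 × 4.3 = 0.8910 m³/s
w_7 = (27.4 − 24.5)/2 = 1.45 m; q_7 = 0.41 × 0.19 × 1.45 = 0.1130 m³/s
Q = Σ qᵢ = 7.221 m³/s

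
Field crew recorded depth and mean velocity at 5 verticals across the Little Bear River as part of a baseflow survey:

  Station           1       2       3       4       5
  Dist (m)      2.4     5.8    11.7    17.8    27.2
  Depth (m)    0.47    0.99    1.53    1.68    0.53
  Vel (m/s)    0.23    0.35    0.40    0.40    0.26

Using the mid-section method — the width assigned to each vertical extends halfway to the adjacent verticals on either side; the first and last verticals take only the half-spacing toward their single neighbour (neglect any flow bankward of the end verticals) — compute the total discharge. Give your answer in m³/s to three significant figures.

11.3 m³/s

w_1 = (5.8 − 2.4)/2 = 1.7 m; q_1 = 0.23 × 0.47 × 1.7 = 0.1838 m³/s
w_2 = (11.7 − 2.4)/2 = 4.65 m; q_2 = 0.35 × 0.99 × 4.65 = 1.611 m³/s
w_3 = (17.8 − 5.8)/2 = 6 m; q_3 = 0.40 × 1.53 × 6 = 3.672 m³/s
w_4 = (27.2 − 11.7)/2 = 7.75 m; q_4 = 0.40 × 1.68 × 7.75 = 5.208 m³/s
w_5 = (27.2 − 17.8)/2 = 4.7 m; q_5 = 0.26 × 0.53 × 4.7 = 0.6477 m³/s
Q = Σ qᵢ = 11.32 m³/s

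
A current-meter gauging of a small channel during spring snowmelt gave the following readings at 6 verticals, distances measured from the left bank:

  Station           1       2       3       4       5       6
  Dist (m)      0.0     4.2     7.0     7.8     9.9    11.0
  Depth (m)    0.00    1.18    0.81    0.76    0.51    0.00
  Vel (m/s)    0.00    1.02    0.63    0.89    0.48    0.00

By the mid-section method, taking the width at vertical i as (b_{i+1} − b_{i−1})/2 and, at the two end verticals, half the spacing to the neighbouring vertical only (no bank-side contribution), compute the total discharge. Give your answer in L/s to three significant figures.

w_2 = (7.0 − 0.0)/2 = 3.5 m; q_2 = 1.02 × 1.18 × 3.5 = 4.213 m³/s
w_3 = (7.8 − 4.2)/2 = 1.8 m; q_3 = 0.63 × 0.81 × 1.8 = 0.9185 m³/s
w_4 = (9.9 − 7.0)/2 = 1.45 m; q_4 = 0.89 × 0.76 × 1.45 = 0.9808 m³/s
w_5 = (11.0 − 7.8)/2 = 1.6 m; q_5 = 0.48 × 0.51 × 1.6 = 0.3917 m³/s
Stations 1, 6 contribute zero (depth or velocity is 0).
Q = Σ qᵢ = 6.504 m³/s
= 6.504 × 1000 = 6504 L/s

6500 L/s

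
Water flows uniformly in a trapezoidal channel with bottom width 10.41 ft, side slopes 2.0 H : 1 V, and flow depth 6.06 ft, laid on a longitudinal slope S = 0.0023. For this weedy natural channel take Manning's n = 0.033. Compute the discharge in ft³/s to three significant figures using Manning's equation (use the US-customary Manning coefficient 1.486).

698 ft³/s

A = (b + z·y)·y = (10.41 + 2.0×6.06)×6.06 = 136.5 ft²
P = b + 2y√(1+z²) = 10.41 + 2×6.06×√(1+2.0²) = 37.51 ft
R = A/P = 136.5/37.51 = 3.640 ft
Q = (1.486/n)·A·R^(2/3)·S^(1/2) = (1.486/0.033) × 136.5 × 3.640^(2/3) × 0.0023^(1/2) = 697.7 ft³/s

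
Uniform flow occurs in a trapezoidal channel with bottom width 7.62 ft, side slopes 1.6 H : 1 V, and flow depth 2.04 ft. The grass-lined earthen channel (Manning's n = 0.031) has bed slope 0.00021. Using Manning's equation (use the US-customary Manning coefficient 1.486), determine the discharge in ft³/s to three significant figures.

19.8 ft³/s

A = (b + z·y)·y = (7.62 + 1.6×2.04)×2.04 = 22.20 ft²
P = b + 2y√(1+z²) = 7.62 + 2×2.04×√(1+1.6²) = 15.32 ft
R = A/P = 22.20/15.32 = 1.449 ft
Q = (1.486/n)·A·R^(2/3)·S^(1/2) = (1.486/0.031) × 22.20 × 1.449^(2/3) × 0.00021^(1/2) = 19.75 ft³/s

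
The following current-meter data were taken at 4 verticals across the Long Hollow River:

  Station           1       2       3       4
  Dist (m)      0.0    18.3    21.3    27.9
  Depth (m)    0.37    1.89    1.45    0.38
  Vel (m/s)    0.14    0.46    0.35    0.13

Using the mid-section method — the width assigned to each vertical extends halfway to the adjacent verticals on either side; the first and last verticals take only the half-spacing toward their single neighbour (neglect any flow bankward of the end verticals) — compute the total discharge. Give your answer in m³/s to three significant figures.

12.3 m³/s

w_1 = (18.3 − 0.0)/2 = 9.15 m; q_1 = 0.14 × 0.37 × 9.15 = 0.4740 m³/s
w_2 = (21.3 − 0.0)/2 = 10.65 m; q_2 = 0.46 × 1.89 × 10.65 = 9.259 m³/s
w_3 = (27.9 − 18.3)/2 = 4.8 m; q_3 = 0.35 × 1.45 × 4.8 = 2.436 m³/s
w_4 = (27.9 − 21.3)/2 = 3.3 m; q_4 = 0.13 × 0.38 × 3.3 = 0.1630 m³/s
Q = Σ qᵢ = 12.33 m³/s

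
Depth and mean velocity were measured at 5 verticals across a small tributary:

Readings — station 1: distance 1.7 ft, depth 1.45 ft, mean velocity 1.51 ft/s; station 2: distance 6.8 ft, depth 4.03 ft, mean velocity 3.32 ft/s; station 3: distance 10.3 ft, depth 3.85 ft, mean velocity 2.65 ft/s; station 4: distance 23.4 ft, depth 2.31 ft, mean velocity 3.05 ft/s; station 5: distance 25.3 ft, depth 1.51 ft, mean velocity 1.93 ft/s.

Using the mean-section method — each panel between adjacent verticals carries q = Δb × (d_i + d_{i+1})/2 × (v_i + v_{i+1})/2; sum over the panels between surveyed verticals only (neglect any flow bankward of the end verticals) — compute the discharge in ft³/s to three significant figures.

199 ft³/s

Panel 1-2: Δb = 5.1 ft, d̄ = (1.45+4.03)/2 = 2.74, v̄ = (1.51+3.32)/2 = 2.415 → q = 5.1×2.74×2.415 = 33.75 ft³/s
Panel 2-3: Δb = 3.5 ft, d̄ = (4.03+3.85)/2 = 3.94, v̄ = (3.32+2.65)/2 = 2.985 → q = 3.5×3.94×2.985 = 41.16 ft³/s
Panel 3-4: Δb = 13.1 ft, d̄ = (3.85+2.31)/2 = 3.08, v̄ = (2.65+3.05)/2 = 2.85 → q = 13.1×3.08×2.85 = 115.0 ft³/s
Panel 4-5: Δb = 1.9 ft, d̄ = (2.31+1.51)/2 = 1.91, v̄ = (3.05+1.93)/2 = 2.49 → q = 1.9×1.91×2.49 = 9.036 ft³/s
Q = Σ q = 198.9 ft³/s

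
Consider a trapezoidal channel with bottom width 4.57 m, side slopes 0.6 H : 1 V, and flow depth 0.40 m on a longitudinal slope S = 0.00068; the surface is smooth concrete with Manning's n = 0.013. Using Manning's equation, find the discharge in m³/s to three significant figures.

A = (b + z·y)·y = (4.57 + 0.6×0.40)×0.40 = 1.924 m²
P = b + 2y√(1+z²) = 4.57 + 2×0.40×√(1+0.6²) = 5.503 m
R = A/P = 1.924/5.503 = 0.3496 m
Q = (1/n)·A·R^(2/3)·S^(1/2) = (1/0.013) × 1.924 × 0.3496^(2/3) × 0.00068^(1/2) = 1.915 m³/s

1.92 m³/s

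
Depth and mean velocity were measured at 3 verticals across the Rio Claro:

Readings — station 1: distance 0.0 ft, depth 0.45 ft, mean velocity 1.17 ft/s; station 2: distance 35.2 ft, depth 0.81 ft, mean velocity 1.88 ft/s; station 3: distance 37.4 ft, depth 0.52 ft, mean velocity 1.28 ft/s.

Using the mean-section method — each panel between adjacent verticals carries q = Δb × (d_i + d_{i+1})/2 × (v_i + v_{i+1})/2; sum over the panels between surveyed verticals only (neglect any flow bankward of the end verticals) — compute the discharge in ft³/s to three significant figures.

Panel 1-2: Δb = 35.2 ft, d̄ = (0.45+0.81)/2 = 0.63, v̄ = (1.17+1.88)/2 = 1.525 → q = 35.2×0.63×1.525 = 33.82 ft³/s
Panel 2-3: Δb = 2.2 ft, d̄ = (0.81+0.52)/2 = 0.665, v̄ = (1.88+1.28)/2 = 1.58 → q = 2.2×0.665×1.58 = 2.312 ft³/s
Q = Σ q = 36.13 ft³/s

36.1 ft³/s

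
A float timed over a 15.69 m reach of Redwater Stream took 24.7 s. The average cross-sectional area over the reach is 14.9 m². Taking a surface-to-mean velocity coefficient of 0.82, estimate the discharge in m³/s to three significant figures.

v_surface = L / t̄ = 15.69 / 24.7 = 0.6352 m/s
v_mean = 0.82 × 0.6352 = 0.5209 m/s
Q = A × v_mean = 14.9 × 0.5209 = 7.761 m³/s

7.76 m³/s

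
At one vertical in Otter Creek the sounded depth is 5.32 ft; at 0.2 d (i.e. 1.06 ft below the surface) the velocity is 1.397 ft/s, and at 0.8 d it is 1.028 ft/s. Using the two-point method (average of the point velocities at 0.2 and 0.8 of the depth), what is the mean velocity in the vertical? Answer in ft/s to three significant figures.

v̄ = (1.397 + 1.028) / 2 = 1.213 ft/s

1.21 ft/s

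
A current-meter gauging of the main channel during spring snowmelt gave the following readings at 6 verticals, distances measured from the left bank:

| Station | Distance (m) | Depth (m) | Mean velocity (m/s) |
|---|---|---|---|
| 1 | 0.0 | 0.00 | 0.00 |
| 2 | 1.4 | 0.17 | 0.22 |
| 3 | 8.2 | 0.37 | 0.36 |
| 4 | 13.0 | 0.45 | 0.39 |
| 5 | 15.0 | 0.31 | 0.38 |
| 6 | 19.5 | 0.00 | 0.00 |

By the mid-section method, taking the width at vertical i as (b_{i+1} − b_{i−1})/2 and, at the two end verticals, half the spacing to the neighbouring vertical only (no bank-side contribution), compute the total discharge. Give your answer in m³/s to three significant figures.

w_2 = (8.2 − 0.0)/2 = 4.1 m; q_2 = 0.22 × 0.17 × 4.1 = 0.1533 m³/s
w_3 = (13.0 − 1.4)/2 = 5.8 m; q_3 = 0.36 × 0.37 × 5.8 = 0.7726 m³/s
w_4 = (15.0 − 8.2)/2 = 3.4 m; q_4 = 0.39 × 0.45 × 3.4 = 0.5967 m³/s
w_5 = (19.5 − 13.0)/2 = 3.25 m; q_5 = 0.38 × 0.31 × 3.25 = 0.3829 m³/s
Stations 1, 6 contribute zero (depth or velocity is 0).
Q = Σ qᵢ = 1.905 m³/s

1.91 m³/s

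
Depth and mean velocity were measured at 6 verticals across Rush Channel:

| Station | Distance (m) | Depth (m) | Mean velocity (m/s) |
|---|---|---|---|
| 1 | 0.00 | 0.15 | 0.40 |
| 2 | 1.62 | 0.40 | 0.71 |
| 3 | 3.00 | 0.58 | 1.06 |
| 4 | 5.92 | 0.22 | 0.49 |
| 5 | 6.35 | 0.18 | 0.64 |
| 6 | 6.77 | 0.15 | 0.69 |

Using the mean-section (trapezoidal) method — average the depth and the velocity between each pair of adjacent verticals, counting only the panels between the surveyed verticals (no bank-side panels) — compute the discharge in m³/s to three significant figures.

1.85 m³/s

Panel 1-2: Δb = 1.62 m, d̄ = (0.15+0.40)/2 = 0.275, v̄ = (0.40+0.71)/2 = 0.555 → q = 1.62×0.275×0.555 = 0.2473 m³/s
Panel 2-3: Δb = 1.38 m, d̄ = (0.40+0.58)/2 = 0.49, v̄ = (0.71+1.06)/2 = 0.885 → q = 1.38×0.49×0.885 = 0.5984 m³/s
Panel 3-4: Δb = 2.92 m, d̄ = (0.58+0.22)/2 = 0.4, v̄ = (1.06+0.49)/2 = 0.775 → q = 2.92×0.4×0.775 = 0.9052 m³/s
Panel 4-5: Δb = 0.43 m, d̄ = (0.22+0.18)/2 = 0.2, v̄ = (0.49+0.64)/2 = 0.565 → q = 0.43×0.2×0.565 = 0.04859 m³/s
Panel 5-6: Δb = 0.42 m, d̄ = (0.18+0.15)/2 = 0.165, v̄ = (0.64+0.69)/2 = 0.665 → q = 0.42×0.165×0.665 = 0.04608 m³/s
Q = Σ q = 1.846 m³/s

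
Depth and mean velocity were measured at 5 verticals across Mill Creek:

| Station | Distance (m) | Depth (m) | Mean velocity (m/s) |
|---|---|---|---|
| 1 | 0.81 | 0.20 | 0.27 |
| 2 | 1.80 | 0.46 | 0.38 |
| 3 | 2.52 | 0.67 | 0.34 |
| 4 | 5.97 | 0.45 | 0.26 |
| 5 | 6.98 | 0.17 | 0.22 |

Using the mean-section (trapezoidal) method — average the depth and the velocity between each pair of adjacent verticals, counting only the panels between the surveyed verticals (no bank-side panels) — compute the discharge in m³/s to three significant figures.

0.907 m³/s

Panel 1-2: Δb = 0.99 m, d̄ = (0.20+0.46)/2 = 0.33, v̄ = (0.27+0.38)/2 = 0.325 → q = 0.99×0.33×0.325 = 0.1062 m³/s
Panel 2-3: Δb = 0.72 m, d̄ = (0.46+0.67)/2 = 0.565, v̄ = (0.38+0.34)/2 = 0.36 → q = 0.72×0.565×0.36 = 0.1464 m³/s
Panel 3-4: Δb = 3.45 m, d̄ = (0.67+0.45)/2 = 0.56, v̄ = (0.34+0.26)/2 = 0.3 → q = 3.45×0.56×0.3 = 0.5796 m³/s
Panel 4-5: Δb = 1.01 m, d̄ = (0.45+0.17)/2 = 0.31, v̄ = (0.26+0.22)/2 = 0.24 → q = 1.01×0.31×0.24 = 0.07514 m³/s
Q = Σ q = 0.9074 m³/s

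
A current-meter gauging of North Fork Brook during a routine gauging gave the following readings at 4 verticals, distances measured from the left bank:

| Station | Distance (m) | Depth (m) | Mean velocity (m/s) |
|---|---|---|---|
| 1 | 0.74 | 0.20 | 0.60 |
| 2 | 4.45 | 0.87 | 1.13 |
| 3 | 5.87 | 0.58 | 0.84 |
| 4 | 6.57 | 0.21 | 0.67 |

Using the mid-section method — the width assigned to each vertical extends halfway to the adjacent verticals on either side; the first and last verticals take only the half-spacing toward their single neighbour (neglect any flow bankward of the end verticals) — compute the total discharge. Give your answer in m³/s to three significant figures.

w_1 = (4.45 − 0.74)/2 = 1.855 m; q_1 = 0.60 × 0.20 × 1.855 = 0.2226 m³/s
w_2 = (5.87 − 0.74)/2 = 2.565 m; q_2 = 1.13 × 0.87 × 2.565 = 2.522 m³/s
w_3 = (6.57 − 4.45)/2 = 1.06 m; q_3 = 0.84 × 0.58 × 1.06 = 0.5164 m³/s
w_4 = (6.57 − 5.87)/2 = 0.35 m; q_4 = 0.67 × 0.21 × 0.35 = 0.04925 m³/s
Q = Σ qᵢ = 3.310 m³/s

3.31 m³/s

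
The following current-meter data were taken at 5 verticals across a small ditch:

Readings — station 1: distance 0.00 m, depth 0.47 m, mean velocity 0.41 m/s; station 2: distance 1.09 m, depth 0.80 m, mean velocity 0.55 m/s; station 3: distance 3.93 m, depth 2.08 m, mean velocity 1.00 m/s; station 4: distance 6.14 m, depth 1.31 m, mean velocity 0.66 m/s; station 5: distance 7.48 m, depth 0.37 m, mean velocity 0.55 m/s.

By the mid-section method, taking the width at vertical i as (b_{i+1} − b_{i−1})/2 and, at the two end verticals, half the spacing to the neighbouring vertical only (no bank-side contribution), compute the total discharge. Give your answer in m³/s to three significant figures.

w_1 = (1.09 − 0.00)/2 = 0.545 m; q_1 = 0.41 × 0.47 × 0.545 = 0.1050 m³/s
w_2 = (3.93 − 0.00)/2 = 1.965 m; q_2 = 0.55 × 0.80 × 1.965 = 0.8646 m³/s
w_3 = (6.14 − 1.09)/2 = 2.525 m; q_3 = 1.00 × 2.08 × 2.525 = 5.252 m³/s
w_4 = (7.48 − 3.93)/2 = 1.775 m; q_4 = 0.66 × 1.31 × 1.775 = 1.535 m³/s
w_5 = (7.48 − 6.14)/2 = 0.67 m; q_5 = 0.55 × 0.37 × 0.67 = 0.1363 m³/s
Q = Σ qᵢ = 7.893 m³/s

7.89 m³/s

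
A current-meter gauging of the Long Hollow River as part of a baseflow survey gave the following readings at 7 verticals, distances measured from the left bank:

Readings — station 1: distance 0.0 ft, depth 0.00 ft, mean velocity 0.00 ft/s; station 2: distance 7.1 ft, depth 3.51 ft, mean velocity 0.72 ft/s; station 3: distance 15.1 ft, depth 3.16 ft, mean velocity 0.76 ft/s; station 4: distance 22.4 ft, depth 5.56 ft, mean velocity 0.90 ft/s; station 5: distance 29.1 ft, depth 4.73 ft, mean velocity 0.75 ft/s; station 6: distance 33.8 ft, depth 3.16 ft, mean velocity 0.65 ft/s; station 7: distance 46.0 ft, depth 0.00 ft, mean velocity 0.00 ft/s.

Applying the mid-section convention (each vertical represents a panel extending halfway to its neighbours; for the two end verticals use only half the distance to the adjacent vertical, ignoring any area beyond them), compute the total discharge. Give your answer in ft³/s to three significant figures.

w_2 = (15.1 − 0.0)/2 = 7.55 ft; q_2 = 0.72 × 3.51 × 7.55 = 19.08 ft³/s
w_3 = (22.4 − 7.1)/2 = 7.65 ft; q_3 = 0.76 × 3.16 × 7.65 = 18.37 ft³/s
w_4 = (29.1 − 15.1)/2 = 7 ft; q_4 = 0.90 × 5.56 × 7 = 35.03 ft³/s
w_5 = (33.8 − 22.4)/2 = 5.7 ft; q_5 = 0.75 × 4.73 × 5.7 = 20.22 ft³/s
w_6 = (46.0 − 29.1)/2 = 8.45 ft; q_6 = 0.65 × 3.16 × 8.45 = 17.36 ft³/s
Stations 1, 7 contribute zero (depth or velocity is 0).
Q = Σ qᵢ = 110.1 ft³/s

110 ft³/s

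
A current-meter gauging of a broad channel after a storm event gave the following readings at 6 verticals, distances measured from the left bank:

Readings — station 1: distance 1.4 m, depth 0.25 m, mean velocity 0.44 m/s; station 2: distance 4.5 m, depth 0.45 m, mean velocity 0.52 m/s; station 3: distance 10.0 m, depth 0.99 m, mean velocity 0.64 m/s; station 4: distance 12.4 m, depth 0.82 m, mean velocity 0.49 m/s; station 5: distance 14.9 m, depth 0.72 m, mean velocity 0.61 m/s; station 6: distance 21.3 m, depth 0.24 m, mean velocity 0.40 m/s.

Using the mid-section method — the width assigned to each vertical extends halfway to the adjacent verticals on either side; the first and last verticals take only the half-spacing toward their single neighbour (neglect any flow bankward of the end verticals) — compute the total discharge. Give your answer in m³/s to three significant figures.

w_1 = (4.5 − 1.4)/2 = 1.55 m; q_1 = 0.44 × 0.25 × 1.55 = 0.1705 m³/s
w_2 = (10.0 − 1.4)/2 = 4.3 m; q_2 = 0.52 × 0.45 × 4.3 = 1.006 m³/s
w_3 = (12.4 − 4.5)/2 = 3.95 m; q_3 = 0.64 × 0.99 × 3.95 = 2.503 m³/s
w_4 = (14.9 − 10.0)/2 = 2.45 m; q_4 = 0.49 × 0.82 × 2.45 = 0.9844 m³/s
w_5 = (21.3 − 12.4)/2 = 4.45 m; q_5 = 0.61 × 0.72 × 4.45 = 1.954 m³/s
w_6 = (21.3 − 14.9)/2 = 3.2 m; q_6 = 0.40 × 0.24 × 3.2 = 0.3072 m³/s
Q = Σ qᵢ = 6.925 m³/s

6.93 m³/s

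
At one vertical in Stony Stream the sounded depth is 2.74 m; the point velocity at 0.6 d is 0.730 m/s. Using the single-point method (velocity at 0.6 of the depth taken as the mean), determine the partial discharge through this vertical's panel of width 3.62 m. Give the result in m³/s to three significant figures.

7.24 m³/s

v̄ = v₀.₆ = 0.730 m/s
q = v̄ × d × w = 0.7300 × 2.74 × 3.62 = 7.241 m³/s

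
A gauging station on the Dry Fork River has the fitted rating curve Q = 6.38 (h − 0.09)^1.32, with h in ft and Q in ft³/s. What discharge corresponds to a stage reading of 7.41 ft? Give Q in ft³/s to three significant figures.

Q = 6.38 × (7.41 − 0.09)^1.32 = 6.38 × 7.32^1.32 = 88.30 ft³/s

88.3 ft³/s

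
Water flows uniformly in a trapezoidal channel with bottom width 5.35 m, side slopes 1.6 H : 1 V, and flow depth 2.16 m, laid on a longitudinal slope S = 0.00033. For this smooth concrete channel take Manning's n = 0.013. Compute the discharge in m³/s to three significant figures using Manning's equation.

33.4 m³/s

A = (b + z·y)·y = (5.35 + 1.6×2.16)×2.16 = 19.02 m²
P = b + 2y√(1+z²) = 5.35 + 2×2.16×√(1+1.6²) = 13.50 m
R = A/P = 19.02/13.50 = 1.409 m
Q = (1/n)·A·R^(2/3)·S^(1/2) = (1/0.013) × 19.02 × 1.409^(2/3) × 0.00033^(1/2) = 33.40 m³/s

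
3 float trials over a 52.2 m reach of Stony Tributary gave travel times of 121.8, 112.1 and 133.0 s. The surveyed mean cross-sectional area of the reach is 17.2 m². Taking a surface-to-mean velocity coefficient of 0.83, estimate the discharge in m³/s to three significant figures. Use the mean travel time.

6.09 m³/s

t̄ = (121.8 + 112.1 + 133.0) / 3 = 122.3 s
v_surface = L / t̄ = 52.2 / 122.3 = 0.4268 m/s
v_mean = 0.83 × 0.4268 = 0.3543 m/s
Q = A × v_mean = 17.2 × 0.3543 = 6.093 m³/s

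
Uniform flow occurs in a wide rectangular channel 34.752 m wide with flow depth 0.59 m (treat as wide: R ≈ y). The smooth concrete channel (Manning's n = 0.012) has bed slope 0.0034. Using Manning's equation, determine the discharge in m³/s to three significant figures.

70.1 m³/s

A = b·y = 34.752 × 0.59 = 20.50 m²
Wide channel: R ≈ y = 0.59 m
Q = (1/n)·A·R^(2/3)·S^(1/2) = (1/0.012) × 20.50 × 0.5900^(2/3) × 0.0034^(1/2) = 70.08 m³/s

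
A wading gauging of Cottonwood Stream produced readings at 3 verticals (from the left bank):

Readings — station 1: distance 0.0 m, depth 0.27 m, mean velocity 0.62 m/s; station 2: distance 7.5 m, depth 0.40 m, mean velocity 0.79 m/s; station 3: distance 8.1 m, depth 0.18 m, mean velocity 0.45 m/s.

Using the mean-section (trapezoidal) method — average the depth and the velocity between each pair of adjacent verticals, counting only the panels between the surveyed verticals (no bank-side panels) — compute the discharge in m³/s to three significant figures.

Panel 1-2: Δb = 7.5 m, d̄ = (0.27+0.40)/2 = 0.335, v̄ = (0.62+0.79)/2 = 0.705 → q = 7.5×0.335×0.705 = 1.771 m³/s
Panel 2-3: Δb = 0.6 m, d̄ = (0.40+0.18)/2 = 0.29, v̄ = (0.79+0.45)/2 = 0.62 → q = 0.6×0.29×0.62 = 0.1079 m³/s
Q = Σ q = 1.879 m³/s

1.88 m³/s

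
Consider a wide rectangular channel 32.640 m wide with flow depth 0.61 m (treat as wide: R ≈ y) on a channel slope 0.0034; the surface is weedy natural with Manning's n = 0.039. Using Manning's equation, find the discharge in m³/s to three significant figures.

21.4 m³/s

A = b·y = 32.640 × 0.61 = 19.91 m²
Wide channel: R ≈ y = 0.61 m
Q = (1/n)·A·R^(2/3)·S^(1/2) = (1/0.039) × 19.91 × 0.6100^(2/3) × 0.0034^(1/2) = 21.41 m³/s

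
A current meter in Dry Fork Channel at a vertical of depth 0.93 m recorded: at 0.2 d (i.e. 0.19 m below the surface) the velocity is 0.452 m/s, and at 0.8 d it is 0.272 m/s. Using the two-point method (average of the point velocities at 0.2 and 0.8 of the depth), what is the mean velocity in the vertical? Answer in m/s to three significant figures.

0.362 m/s

v̄ = (0.452 + 0.272) / 2 = 0.3620 m/s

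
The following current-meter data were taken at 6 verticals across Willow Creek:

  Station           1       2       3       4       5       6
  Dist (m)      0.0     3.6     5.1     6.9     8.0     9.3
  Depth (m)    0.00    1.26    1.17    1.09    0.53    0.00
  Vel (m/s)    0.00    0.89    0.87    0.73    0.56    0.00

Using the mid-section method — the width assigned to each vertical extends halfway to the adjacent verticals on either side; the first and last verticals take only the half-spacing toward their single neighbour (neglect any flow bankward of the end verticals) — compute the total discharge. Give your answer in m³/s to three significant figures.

6.05 m³/s

w_2 = (5.1 − 0.0)/2 = 2.55 m; q_2 = 0.89 × 1.26 × 2.55 = 2.860 m³/s
w_3 = (6.9 − 3.6)/2 = 1.65 m; q_3 = 0.87 × 1.17 × 1.65 = 1.680 m³/s
w_4 = (8.0 − 5.1)/2 = 1.45 m; q_4 = 0.73 × 1.09 × 1.45 = 1.154 m³/s
w_5 = (9.3 − 6.9)/2 = 1.2 m; q_5 = 0.56 × 0.53 × 1.2 = 0.3562 m³/s
Stations 1, 6 contribute zero (depth or velocity is 0).
Q = Σ qᵢ = 6.049 m³/s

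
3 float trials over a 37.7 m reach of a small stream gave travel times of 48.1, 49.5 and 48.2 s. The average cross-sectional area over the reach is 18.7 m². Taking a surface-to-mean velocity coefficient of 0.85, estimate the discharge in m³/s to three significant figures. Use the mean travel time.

12.3 m³/s

t̄ = (48.1 + 49.5 + 48.2) / 3 = 48.6 s
v_surface = L / t̄ = 37.7 / 48.6 = 0.7757 m/s
v_mean = 0.85 × 0.7757 = 0.6594 m/s
Q = A × v_mean = 18.7 × 0.6594 = 12.33 m³/s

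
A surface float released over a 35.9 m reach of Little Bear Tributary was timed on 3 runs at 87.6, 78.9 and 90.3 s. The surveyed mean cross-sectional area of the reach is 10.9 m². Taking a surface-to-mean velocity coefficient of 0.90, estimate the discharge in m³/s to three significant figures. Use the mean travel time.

4.11 m³/s

t̄ = (87.6 + 78.9 + 90.3) / 3 = 85.6 s
v_surface = L / t̄ = 35.9 / 85.6 = 0.4194 m/s
v_mean = 0.90 × 0.4194 = 0.3775 m/s
Q = A × v_mean = 10.9 × 0.3775 = 4.114 m³/s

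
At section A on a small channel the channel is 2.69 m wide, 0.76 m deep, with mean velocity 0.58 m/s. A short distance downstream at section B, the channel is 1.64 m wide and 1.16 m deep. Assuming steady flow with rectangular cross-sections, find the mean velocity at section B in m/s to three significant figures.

0.623 m/s

Q = A₁V₁ = (2.69×0.76) × 0.58 = 1.186 m³/s
A₂ = 1.64 × 1.16 = 1.902 m²
V₂ = Q/A₂ = 1.186/1.902 = 0.6233 m/s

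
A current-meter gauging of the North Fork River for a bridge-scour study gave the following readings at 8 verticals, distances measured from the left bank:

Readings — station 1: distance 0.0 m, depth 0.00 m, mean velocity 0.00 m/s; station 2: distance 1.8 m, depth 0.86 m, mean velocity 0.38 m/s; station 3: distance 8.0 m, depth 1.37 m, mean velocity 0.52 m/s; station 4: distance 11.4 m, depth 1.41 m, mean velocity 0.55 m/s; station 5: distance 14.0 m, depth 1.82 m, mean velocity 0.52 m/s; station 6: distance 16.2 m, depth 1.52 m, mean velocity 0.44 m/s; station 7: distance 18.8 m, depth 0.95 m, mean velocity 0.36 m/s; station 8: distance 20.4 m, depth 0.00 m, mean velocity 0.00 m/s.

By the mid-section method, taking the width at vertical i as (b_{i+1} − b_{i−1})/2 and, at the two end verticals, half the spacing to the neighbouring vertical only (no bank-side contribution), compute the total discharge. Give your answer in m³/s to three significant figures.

11.6 m³/s

w_2 = (8.0 − 0.0)/2 = 4 m; q_2 = 0.38 × 0.86 × 4 = 1.307 m³/s
w_3 = (11.4 − 1.8)/2 = 4.8 m; q_3 = 0.52 × 1.37 × 4.8 = 3.420 m³/s
w_4 = (14.0 − 8.0)/2 = 3 m; q_4 = 0.55 × 1.41 × 3 = 2.327 m³/s
w_5 = (16.2 − 11.4)/2 = 2.4 m; q_5 = 0.52 × 1.82 × 2.4 = 2.271 m³/s
w_6 = (18.8 − 14.0)/2 = 2.4 m; q_6 = 0.44 × 1.52 × 2.4 = 1.605 m³/s
w_7 = (20.4 − 16.2)/2 = 2.1 m; q_7 = 0.36 × 0.95 × 2.1 = 0.7182 m³/s
Stations 1, 8 contribute zero (depth or velocity is 0).
Q = Σ qᵢ = 11.65 m³/s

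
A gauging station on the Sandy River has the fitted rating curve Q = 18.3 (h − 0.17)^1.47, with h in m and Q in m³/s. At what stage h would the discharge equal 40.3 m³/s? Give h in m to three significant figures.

1.88 m

h − h₀ = (Q/C)^(1/b) = (40.3/18.3)^(1/1.47) = 1.711 m
h = 0.17 + 1.711 = 1.881 m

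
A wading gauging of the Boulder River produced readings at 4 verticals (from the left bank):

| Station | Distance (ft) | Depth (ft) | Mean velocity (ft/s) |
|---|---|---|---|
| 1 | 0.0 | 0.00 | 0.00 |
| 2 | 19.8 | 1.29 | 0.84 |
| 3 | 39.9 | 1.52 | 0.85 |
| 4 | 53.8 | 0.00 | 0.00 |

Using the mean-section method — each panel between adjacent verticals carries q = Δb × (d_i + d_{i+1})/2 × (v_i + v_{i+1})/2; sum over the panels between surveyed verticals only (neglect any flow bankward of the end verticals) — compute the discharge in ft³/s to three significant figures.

Panel 1-2: Δb = 19.8 ft, d̄ = (0.00+1.29)/2 = 0.645, v̄ = (0.00+0.84)/2 = 0.42 → q = 19.8×0.645×0.42 = 5.364 ft³/s
Panel 2-3: Δb = 20.1 ft, d̄ = (1.29+1.52)/2 = 1.405, v̄ = (0.84+0.85)/2 = 0.845 → q = 20.1×1.405×0.845 = 23.86 ft³/s
Panel 3-4: Δb = 13.9 ft, d̄ = (1.52+0.00)/2 = 0.76, v̄ = (0.85+0.00)/2 = 0.425 → q = 13.9×0.76×0.425 = 4.490 ft³/s
Q = Σ q = 33.72 ft³/s

33.7 ft³/s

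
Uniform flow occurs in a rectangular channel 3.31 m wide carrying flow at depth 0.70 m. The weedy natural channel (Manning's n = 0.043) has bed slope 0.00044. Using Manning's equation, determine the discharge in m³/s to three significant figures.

0.704 m³/s

A = b·y = 3.31 × 0.70 = 2.317 m²
P = b + 2y = 3.31 + 2×0.70 = 4.710 m
R = A/P = 2.317/4.710 = 0.4919 m
Q = (1/n)·A·R^(2/3)·S^(1/2) = (1/0.043) × 2.317 × 0.4919^(2/3) × 0.00044^(1/2) = 0.7043 m³/s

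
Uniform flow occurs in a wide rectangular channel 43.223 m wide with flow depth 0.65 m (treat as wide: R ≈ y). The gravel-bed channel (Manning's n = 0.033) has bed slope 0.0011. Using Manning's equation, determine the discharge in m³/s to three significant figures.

A = b·y = 43.223 × 0.65 = 28.09 m²
Wide channel: R ≈ y = 0.65 m
Q = (1/n)·A·R^(2/3)·S^(1/2) = (1/0.033) × 28.09 × 0.6500^(2/3) × 0.0011^(1/2) = 21.19 m³/s

21.2 m³/s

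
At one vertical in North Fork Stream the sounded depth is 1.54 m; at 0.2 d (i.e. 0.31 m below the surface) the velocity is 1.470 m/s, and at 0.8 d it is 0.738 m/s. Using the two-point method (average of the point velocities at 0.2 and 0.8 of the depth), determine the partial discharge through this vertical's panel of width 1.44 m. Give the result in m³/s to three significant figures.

v̄ = (1.470 + 0.738) / 2 = 1.104 m/s
q = v̄ × d × w = 1.104 × 1.54 × 1.44 = 2.448 m³/s

2.45 m³/s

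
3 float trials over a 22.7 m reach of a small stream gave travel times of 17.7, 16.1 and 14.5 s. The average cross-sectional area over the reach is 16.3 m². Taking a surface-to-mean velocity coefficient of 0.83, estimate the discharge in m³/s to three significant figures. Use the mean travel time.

t̄ = (17.7 + 16.1 + 14.5) / 3 = 16.1 s
v_surface = L / t̄ = 22.7 / 16.1 = 1.410 m/s
v_mean = 0.83 × 1.410 = 1.170 m/s
Q = A × v_mean = 16.3 × 1.170 = 19.08 m³/s

19.1 m³/s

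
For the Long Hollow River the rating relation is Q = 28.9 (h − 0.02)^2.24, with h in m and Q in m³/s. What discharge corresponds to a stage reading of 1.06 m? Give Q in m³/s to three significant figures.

31.6 m³/s

Q = 28.9 × (1.06 − 0.02)^2.24 = 28.9 × 1.04^2.24 = 31.55 m³/s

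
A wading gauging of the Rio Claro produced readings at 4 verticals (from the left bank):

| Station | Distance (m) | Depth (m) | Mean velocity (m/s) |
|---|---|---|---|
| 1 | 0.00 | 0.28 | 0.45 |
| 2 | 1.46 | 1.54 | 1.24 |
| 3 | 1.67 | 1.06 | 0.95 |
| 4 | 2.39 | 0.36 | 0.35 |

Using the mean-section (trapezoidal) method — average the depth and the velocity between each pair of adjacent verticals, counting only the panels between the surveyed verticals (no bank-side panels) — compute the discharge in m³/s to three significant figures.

Panel 1-2: Δb = 1.46 m, d̄ = (0.28+1.54)/2 = 0.91, v̄ = (0.45+1.24)/2 = 0.845 → q = 1.46×0.91×0.845 = 1.123 m³/s
Panel 2-3: Δb = 0.21 m, d̄ = (1.54+1.06)/2 = 1.3, v̄ = (1.24+0.95)/2 = 1.095 → q = 0.21×1.3×1.095 = 0.2989 m³/s
Panel 3-4: Δb = 0.72 m, d̄ = (1.06+0.36)/2 = 0.71, v̄ = (0.95+0.35)/2 = 0.65 → q = 0.72×0.71×0.65 = 0.3323 m³/s
Q = Σ q = 1.754 m³/s

1.75 m³/s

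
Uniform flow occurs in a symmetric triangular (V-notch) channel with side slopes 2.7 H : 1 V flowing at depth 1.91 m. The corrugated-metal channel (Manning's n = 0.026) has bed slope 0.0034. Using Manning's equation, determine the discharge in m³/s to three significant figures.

20.5 m³/s

A = z·y² = 2.7×1.91² = 9.850 m²
P = 2y√(1+z²) = 2×1.91×√(1+2.7²) = 11.00 m
R = A/P = 9.850/11.00 = 0.8956 m
Q = (1/n)·A·R^(2/3)·S^(1/2) = (1/0.026) × 9.850 × 0.8956^(2/3) × 0.0034^(1/2) = 20.52 m³/s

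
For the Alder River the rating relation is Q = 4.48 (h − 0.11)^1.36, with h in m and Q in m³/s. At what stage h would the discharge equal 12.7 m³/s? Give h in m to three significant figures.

h − h₀ = (Q/C)^(1/b) = (12.7/4.48)^(1/1.36) = 2.151 m
h = 0.11 + 2.151 = 2.261 m

2.26 m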